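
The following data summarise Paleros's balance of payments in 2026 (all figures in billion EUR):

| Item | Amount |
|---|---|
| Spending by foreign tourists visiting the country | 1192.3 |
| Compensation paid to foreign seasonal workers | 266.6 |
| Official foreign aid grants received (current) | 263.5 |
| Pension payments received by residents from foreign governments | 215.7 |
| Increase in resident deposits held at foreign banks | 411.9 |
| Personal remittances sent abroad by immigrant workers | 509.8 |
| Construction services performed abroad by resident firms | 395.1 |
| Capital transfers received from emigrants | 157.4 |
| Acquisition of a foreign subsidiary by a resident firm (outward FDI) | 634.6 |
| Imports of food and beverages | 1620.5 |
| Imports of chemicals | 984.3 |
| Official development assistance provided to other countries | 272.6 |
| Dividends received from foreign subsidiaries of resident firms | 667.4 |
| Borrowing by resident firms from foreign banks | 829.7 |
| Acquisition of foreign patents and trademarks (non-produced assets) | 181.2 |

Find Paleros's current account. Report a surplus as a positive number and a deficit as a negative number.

Goods: -1620.5 - 984.3 = -2604.8
Services: 395.1 + 1192.3 = 1587.4
Primary income: -266.6 + 667.4 = 400.8
Secondary income: -509.8 + 263.5 + 215.7 - 272.6 = -303.2
Current account = (-2604.8) + 1587.4 + 400.8 + (-303.2) = -919.8
(Excluded from the current account — financial account: increase in resident deposits held at foreign banks 411.9, acquisition of a foreign subsidiary by a resident firm (outward FDI) 634.6, borrowing by resident firms from foreign banks 829.7; capital account: capital transfers received from emigrants 157.4, acquisition of foreign patents and trademarks (non-produced assets) 181.2.)

-919.8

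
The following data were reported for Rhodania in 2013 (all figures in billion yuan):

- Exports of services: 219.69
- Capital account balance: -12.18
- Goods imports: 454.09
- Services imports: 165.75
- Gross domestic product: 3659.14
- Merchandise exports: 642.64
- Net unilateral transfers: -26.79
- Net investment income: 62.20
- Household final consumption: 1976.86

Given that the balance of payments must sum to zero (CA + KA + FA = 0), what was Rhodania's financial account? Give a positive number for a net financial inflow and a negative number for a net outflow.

Goods balance = 642.64 - 454.09 = 188.55
Services balance = 219.69 - 165.75 = 53.94
Trade balance (goods + services) = 188.55 + 53.94 = 242.49
Net primary income = 62.20
Net secondary income = -26.79
Current account = 242.49 + 62.20 + (-26.79) = 277.90
Financial account = -(277.90 + (-12.18)) = -265.72

-265.72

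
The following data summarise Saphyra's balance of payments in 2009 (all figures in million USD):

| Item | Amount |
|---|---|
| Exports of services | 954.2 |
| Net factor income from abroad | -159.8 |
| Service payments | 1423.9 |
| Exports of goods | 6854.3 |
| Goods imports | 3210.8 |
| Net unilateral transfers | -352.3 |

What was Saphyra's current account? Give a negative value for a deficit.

Goods balance = 6854.3 - 3210.8 = 3643.5
Services balance = 954.2 - 1423.9 = -469.7
Trade balance (goods + services) = 3643.5 + (-469.7) = 3173.8
Net primary income = -159.8
Net secondary income = -352.3
Current account = 3173.8 + (-159.8) + (-352.3) = 2661.7

2661.7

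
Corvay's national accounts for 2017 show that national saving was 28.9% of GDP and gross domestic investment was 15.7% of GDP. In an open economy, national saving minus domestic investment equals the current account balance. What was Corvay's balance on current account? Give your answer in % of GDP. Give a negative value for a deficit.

13.2

S - I = CA (net lending to the rest of the world).
CA = S - I = 28.9 - 15.7 = 13.2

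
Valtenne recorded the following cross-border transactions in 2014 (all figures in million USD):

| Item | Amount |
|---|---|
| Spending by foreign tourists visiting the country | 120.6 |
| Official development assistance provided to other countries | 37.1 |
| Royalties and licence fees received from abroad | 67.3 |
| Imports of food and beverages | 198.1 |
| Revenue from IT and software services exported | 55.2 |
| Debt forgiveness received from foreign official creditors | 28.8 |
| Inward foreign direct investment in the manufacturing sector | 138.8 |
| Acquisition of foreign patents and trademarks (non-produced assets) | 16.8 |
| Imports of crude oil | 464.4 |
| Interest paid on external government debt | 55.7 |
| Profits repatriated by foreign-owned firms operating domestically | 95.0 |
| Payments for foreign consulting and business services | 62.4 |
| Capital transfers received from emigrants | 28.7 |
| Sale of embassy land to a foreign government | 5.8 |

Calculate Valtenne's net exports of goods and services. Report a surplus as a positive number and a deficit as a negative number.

-481.8

Goods: -198.1 - 464.4 = -662.5
Services: 120.6 + 55.2 - 62.4 + 67.3 = 180.7
Trade balance = -662.5 + 180.7 = -481.8
(Excluded from the trade balance — secondary income: official development assistance provided to other countries 37.1; capital account: debt forgiveness received from foreign official creditors 28.8, acquisition of foreign patents and trademarks (non-produced assets) 16.8, capital transfers received from emigrants 28.7, sale of embassy land to a foreign government 5.8; financial account: inward foreign direct investment in the manufacturing sector 138.8; primary income: interest paid on external government debt 55.7, profits repatriated by foreign-owned firms operating domestically 95.0.)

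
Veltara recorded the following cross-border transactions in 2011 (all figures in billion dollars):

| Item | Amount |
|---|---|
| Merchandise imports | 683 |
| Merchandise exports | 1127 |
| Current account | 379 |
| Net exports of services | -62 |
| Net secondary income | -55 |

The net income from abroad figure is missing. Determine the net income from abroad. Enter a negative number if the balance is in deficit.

52

Current account = goods balance + services balance + net primary income + net secondary income
Sum of the known components = 327
Net income from abroad = CA - (known components) = 379 - 327 = 52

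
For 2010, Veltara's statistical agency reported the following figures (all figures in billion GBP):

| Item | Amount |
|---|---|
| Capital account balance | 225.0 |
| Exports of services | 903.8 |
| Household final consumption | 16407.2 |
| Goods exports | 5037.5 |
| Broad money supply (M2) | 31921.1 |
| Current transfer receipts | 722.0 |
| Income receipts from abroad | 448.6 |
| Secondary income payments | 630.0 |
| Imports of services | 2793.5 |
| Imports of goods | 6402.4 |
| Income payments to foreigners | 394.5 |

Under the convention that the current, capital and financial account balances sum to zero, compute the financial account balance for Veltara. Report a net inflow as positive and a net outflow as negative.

2883.5

Goods balance = 5037.5 - 6402.4 = -1364.9
Services balance = 903.8 - 2793.5 = -1889.7
Trade balance (goods + services) = -1364.9 + (-1889.7) = -3254.6
Net primary income = 448.6 - 394.5 = 54.1
Net secondary income = 722.0 - 630.0 = 92.0
Current account = -3254.6 + 54.1 + 92.0 = -3108.5
Financial account = -(-3108.5 + 225.0) = 2883.5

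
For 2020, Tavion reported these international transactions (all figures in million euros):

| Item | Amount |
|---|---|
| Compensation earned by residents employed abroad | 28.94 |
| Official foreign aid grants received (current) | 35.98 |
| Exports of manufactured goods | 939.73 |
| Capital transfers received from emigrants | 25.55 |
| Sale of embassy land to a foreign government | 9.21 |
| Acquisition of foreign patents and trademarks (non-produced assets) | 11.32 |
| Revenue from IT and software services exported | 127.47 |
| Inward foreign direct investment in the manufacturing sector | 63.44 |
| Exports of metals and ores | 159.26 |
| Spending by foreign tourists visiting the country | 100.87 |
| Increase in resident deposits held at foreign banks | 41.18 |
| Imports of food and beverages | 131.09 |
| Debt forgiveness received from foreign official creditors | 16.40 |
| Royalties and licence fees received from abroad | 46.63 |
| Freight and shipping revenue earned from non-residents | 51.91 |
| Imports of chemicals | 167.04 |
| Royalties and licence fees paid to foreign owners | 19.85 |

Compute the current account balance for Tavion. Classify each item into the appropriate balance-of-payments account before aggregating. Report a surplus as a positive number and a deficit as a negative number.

1172.81

Goods: 159.26 - 167.04 + 939.73 - 131.09 = 800.86
Services: 51.91 + 46.63 + 100.87 + 127.47 - 19.85 = 307.03
Primary income: 28.94
Secondary income: 35.98
Current account = 800.86 + 307.03 + 28.94 + 35.98 = 1172.81
(Excluded from the current account — capital account: capital transfers received from emigrants 25.55, sale of embassy land to a foreign government 9.21, acquisition of foreign patents and trademarks (non-produced assets) 11.32, debt forgiveness received from foreign official creditors 16.40; financial account: inward foreign direct investment in the manufacturing sector 63.44, increase in resident deposits held at foreign banks 41.18.)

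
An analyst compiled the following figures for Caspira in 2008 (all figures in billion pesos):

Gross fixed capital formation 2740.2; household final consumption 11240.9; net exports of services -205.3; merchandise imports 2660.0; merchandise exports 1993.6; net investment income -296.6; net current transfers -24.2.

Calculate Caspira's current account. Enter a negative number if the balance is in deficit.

-1192.5

Goods balance = 1993.6 - 2660.0 = -666.4
Services balance = -205.3
Trade balance (goods + services) = -666.4 + (-205.3) = -871.7
Net primary income = -296.6
Net secondary income = -24.2
Current account = -871.7 + (-296.6) + (-24.2) = -1192.5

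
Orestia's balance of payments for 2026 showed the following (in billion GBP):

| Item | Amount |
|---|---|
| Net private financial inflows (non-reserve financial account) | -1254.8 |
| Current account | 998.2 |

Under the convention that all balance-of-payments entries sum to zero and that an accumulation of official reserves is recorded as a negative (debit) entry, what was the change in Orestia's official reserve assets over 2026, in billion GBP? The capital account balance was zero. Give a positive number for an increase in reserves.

-256.6

Official reserve transactions balance = -(998.2 + (-1254.8)) = 256.6
An accumulation of reserves is recorded as a debit (negative entry), so the change in the stock of reserves is the negative of that balance.
Change in official reserves = -(256.6) = -256.6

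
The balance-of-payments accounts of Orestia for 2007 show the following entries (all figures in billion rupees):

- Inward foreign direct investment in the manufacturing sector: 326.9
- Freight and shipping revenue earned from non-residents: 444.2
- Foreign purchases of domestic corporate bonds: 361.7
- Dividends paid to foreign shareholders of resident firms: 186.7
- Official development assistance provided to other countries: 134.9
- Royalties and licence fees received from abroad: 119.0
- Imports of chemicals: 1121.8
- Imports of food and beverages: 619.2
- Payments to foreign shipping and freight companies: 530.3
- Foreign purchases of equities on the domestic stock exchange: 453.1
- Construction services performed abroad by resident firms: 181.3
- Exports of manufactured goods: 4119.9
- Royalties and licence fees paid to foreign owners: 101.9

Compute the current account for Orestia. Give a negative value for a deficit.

2169.6

Goods: -619.2 - 1121.8 + 4119.9 = 2378.9
Services: -530.3 - 101.9 + 444.2 + 181.3 + 119.0 = 112.3
Primary income: -186.7
Secondary income: -134.9
Current account = 2378.9 + 112.3 + (-186.7) + (-134.9) = 2169.6
(Excluded from the current account — financial account: inward foreign direct investment in the manufacturing sector 326.9, foreign purchases of domestic corporate bonds 361.7, foreign purchases of equities on the domestic stock exchange 453.1.)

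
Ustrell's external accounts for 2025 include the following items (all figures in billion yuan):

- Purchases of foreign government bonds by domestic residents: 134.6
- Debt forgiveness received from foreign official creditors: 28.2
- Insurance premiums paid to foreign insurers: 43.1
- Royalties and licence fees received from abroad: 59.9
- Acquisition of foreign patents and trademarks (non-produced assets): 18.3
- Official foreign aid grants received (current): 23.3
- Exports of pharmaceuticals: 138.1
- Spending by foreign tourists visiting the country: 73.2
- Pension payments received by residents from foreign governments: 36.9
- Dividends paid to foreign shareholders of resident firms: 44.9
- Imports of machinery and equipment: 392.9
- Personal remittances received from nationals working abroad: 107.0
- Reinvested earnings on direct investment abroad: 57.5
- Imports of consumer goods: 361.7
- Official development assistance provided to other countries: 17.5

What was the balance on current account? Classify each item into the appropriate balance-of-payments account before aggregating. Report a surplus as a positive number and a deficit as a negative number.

-364.2

Goods: 138.1 - 392.9 - 361.7 = -616.5
Services: 73.2 + 59.9 - 43.1 = 90.0
Primary income: -44.9 + 57.5 = 12.6
Secondary income: 23.3 + 107.0 + 36.9 - 17.5 = 149.7
Current account = (-616.5) + 90.0 + 12.6 + 149.7 = -364.2
(Excluded from the current account — financial account: purchases of foreign government bonds by domestic residents 134.6; capital account: debt forgiveness received from foreign official creditors 28.2, acquisition of foreign patents and trademarks (non-produced assets) 18.3.)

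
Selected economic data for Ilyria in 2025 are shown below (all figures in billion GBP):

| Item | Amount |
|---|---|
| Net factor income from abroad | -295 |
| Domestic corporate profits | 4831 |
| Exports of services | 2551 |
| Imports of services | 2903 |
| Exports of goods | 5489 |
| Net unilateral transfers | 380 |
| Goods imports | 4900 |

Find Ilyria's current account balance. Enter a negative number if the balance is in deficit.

322

Goods balance = 5489 - 4900 = 589
Services balance = 2551 - 2903 = -352
Trade balance (goods + services) = 589 + (-352) = 237
Net primary income = -295
Net secondary income = 380
Current account = 237 + (-295) + 380 = 322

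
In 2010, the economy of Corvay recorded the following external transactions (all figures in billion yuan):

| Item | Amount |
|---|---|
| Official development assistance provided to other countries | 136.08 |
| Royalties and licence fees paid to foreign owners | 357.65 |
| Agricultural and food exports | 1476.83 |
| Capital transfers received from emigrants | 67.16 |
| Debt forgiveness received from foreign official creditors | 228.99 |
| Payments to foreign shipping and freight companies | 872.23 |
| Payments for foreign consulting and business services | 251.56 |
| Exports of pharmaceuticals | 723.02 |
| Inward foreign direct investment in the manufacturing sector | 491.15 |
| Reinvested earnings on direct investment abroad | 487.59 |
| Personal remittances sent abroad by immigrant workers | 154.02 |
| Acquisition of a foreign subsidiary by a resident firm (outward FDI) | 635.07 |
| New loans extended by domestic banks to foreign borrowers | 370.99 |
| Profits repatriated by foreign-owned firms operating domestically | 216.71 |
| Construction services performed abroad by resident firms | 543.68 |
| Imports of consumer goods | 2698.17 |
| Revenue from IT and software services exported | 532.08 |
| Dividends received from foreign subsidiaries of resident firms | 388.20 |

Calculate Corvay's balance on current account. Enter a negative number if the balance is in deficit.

-535.02

Goods: -2698.17 + 1476.83 + 723.02 = -498.32
Services: -872.23 - 251.56 + 543.68 - 357.65 + 532.08 = -405.68
Primary income: 388.20 - 216.71 + 487.59 = 659.08
Secondary income: -154.02 - 136.08 = -290.10
Current account = (-498.32) + (-405.68) + 659.08 + (-290.10) = -535.02
(Excluded from the current account — capital account: capital transfers received from emigrants 67.16, debt forgiveness received from foreign official creditors 228.99; financial account: inward foreign direct investment in the manufacturing sector 491.15, acquisition of a foreign subsidiary by a resident firm (outward FDI) 635.07, new loans extended by domestic banks to foreign borrowers 370.99.)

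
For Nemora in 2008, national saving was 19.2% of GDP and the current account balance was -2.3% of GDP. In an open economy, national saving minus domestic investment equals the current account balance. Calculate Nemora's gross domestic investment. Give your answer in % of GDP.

I = S - CA = 19.2 - (-2.3) = 21.5

21.5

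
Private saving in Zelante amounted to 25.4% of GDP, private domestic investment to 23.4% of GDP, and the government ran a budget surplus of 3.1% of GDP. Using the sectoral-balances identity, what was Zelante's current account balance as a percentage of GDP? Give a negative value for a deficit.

By the sectoral-balances identity, CA = (S_private - I) + (T - G).
Private balance = 25.4 - 23.4 = 2.0
Government balance (T - G) = 3.1
CA = 2.0 + 3.1 = 5.1

5.1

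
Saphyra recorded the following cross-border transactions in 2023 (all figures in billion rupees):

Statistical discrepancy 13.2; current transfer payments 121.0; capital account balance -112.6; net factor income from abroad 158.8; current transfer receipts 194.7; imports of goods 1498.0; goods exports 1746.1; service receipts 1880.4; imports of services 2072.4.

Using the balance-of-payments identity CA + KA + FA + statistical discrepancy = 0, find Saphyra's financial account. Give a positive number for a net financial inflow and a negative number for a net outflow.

-189.2

Goods balance = 1746.1 - 1498.0 = 248.1
Services balance = 1880.4 - 2072.4 = -192.0
Trade balance (goods + services) = 248.1 + (-192.0) = 56.1
Net primary income = 158.8
Net secondary income = 194.7 - 121.0 = 73.7
Current account = 56.1 + 158.8 + 73.7 = 288.6
Financial account = -(288.6 + (-112.6) + 13.2) = -189.2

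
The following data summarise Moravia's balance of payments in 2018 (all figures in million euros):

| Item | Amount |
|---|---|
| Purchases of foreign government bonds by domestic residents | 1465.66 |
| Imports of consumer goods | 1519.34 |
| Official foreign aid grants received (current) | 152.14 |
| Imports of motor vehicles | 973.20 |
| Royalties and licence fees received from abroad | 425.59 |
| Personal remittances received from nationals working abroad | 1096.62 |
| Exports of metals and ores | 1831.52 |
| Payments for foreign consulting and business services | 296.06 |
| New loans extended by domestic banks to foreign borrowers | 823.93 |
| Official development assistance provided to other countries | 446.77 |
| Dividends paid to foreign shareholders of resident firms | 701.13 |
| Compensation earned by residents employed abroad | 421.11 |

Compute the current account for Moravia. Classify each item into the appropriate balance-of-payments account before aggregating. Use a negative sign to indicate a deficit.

Goods: 1831.52 - 973.20 - 1519.34 = -661.02
Services: 425.59 - 296.06 = 129.53
Primary income: 421.11 - 701.13 = -280.02
Secondary income: 1096.62 + 152.14 - 446.77 = 801.99
Current account = (-661.02) + 129.53 + (-280.02) + 801.99 = -9.52
(Excluded from the current account — financial account: purchases of foreign government bonds by domestic residents 1465.66, new loans extended by domestic banks to foreign borrowers 823.93.)

-9.52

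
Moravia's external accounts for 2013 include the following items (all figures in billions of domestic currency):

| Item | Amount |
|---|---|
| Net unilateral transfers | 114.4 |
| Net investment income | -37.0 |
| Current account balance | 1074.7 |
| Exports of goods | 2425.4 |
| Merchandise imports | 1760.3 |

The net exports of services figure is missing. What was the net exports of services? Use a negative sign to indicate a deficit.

332.2

Current account = goods balance + services balance + net primary income + net secondary income
Sum of the known components = 742.5
Net exports of services = CA - (known components) = 1074.7 - 742.5 = 332.2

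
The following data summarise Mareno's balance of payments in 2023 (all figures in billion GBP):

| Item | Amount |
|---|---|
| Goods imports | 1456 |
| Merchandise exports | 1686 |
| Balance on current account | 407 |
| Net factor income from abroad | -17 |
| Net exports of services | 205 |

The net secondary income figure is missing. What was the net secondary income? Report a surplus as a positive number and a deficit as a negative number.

Current account = goods balance + services balance + net primary income + net secondary income
Sum of the known components = 418
Net secondary income = CA - (known components) = 407 - 418 = -11

-11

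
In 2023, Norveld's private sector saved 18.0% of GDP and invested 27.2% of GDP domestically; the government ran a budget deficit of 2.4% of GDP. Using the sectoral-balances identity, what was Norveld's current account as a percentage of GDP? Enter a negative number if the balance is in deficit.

-11.6

By the sectoral-balances identity, CA = (S_private - I) + (T - G).
Private balance = 18.0 - 27.2 = -9.2
Government balance (T - G) = -2.4
CA = -9.2 + (-2.4) = -11.6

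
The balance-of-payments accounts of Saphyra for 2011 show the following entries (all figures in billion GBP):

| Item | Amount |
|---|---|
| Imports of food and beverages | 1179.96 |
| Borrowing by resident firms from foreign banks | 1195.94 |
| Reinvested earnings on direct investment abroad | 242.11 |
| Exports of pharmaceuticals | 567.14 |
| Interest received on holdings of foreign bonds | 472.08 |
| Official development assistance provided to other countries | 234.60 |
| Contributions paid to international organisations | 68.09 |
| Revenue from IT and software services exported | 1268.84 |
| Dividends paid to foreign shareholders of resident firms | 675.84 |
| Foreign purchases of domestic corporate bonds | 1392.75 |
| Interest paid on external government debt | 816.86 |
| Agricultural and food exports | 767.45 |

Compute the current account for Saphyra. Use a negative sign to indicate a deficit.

Goods: -1179.96 + 767.45 + 567.14 = 154.63
Services: 1268.84
Primary income: -675.84 + 242.11 + 472.08 - 816.86 = -778.51
Secondary income: -234.60 - 68.09 = -302.69
Current account = 154.63 + 1268.84 + (-778.51) + (-302.69) = 342.27
(Excluded from the current account — financial account: borrowing by resident firms from foreign banks 1195.94, foreign purchases of domestic corporate bonds 1392.75.)

342.27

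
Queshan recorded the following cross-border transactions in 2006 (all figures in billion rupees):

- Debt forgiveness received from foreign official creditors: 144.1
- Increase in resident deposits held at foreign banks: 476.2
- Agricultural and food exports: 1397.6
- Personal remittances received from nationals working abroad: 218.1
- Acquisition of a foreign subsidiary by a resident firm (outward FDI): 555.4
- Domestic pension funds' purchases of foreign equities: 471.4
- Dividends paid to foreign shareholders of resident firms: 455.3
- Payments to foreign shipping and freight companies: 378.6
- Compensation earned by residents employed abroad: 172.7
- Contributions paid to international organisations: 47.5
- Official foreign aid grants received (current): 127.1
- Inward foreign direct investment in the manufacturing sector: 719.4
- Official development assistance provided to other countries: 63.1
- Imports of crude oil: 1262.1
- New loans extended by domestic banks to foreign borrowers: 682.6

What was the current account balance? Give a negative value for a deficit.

-291.1

Goods: 1397.6 - 1262.1 = 135.5
Services: -378.6
Primary income: -455.3 + 172.7 = -282.6
Secondary income: 127.1 - 63.1 - 47.5 + 218.1 = 234.6
Current account = 135.5 + (-378.6) + (-282.6) + 234.6 = -291.1
(Excluded from the current account — capital account: debt forgiveness received from foreign official creditors 144.1; financial account: increase in resident deposits held at foreign banks 476.2, acquisition of a foreign subsidiary by a resident firm (outward FDI) 555.4, domestic pension funds' purchases of foreign equities 471.4, inward foreign direct investment in the manufacturing sector 719.4, new loans extended by domestic banks to foreign borrowers 682.6.)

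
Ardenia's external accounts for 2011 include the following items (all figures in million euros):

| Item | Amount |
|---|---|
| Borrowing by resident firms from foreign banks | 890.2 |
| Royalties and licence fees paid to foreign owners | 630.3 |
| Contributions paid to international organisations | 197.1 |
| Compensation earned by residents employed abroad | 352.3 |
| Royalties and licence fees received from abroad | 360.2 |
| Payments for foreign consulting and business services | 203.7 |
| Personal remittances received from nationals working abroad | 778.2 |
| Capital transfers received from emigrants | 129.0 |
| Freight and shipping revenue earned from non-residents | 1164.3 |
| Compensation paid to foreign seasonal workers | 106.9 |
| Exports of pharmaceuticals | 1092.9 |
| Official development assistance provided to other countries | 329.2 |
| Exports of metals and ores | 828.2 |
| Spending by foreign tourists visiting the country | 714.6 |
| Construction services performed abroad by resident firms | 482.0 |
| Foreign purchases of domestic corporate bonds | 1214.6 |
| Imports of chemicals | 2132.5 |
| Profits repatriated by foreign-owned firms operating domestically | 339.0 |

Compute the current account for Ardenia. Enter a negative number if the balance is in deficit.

Goods: 1092.9 - 2132.5 + 828.2 = -211.4
Services: 360.2 - 203.7 + 714.6 + 482.0 - 630.3 + 1164.3 = 1887.1
Primary income: -106.9 - 339.0 + 352.3 = -93.6
Secondary income: -197.1 - 329.2 + 778.2 = 251.9
Current account = (-211.4) + 1887.1 + (-93.6) + 251.9 = 1834.0
(Excluded from the current account — financial account: borrowing by resident firms from foreign banks 890.2, foreign purchases of domestic corporate bonds 1214.6; capital account: capital transfers received from emigrants 129.0.)

1834.0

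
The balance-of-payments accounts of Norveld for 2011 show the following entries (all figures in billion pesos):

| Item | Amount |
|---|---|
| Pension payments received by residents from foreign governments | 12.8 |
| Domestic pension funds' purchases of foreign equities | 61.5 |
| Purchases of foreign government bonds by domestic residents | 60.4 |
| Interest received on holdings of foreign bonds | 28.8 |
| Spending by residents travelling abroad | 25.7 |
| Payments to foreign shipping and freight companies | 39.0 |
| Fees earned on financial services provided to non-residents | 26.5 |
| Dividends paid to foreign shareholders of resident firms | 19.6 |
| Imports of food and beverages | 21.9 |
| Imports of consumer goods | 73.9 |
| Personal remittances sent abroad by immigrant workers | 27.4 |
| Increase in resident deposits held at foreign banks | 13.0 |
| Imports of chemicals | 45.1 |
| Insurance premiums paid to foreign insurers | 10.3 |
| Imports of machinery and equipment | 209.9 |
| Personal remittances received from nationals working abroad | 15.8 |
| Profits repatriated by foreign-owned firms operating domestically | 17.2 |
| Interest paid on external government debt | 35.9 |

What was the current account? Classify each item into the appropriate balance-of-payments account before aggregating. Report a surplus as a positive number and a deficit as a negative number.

-442.0

Goods: -21.9 - 73.9 - 45.1 - 209.9 = -350.8
Services: -39.0 - 10.3 + 26.5 - 25.7 = -48.5
Primary income: -35.9 + 28.8 - 19.6 - 17.2 = -43.9
Secondary income: 12.8 + 15.8 - 27.4 = 1.2
Current account = (-350.8) + (-48.5) + (-43.9) + 1.2 = -442.0
(Excluded from the current account — financial account: domestic pension funds' purchases of foreign equities 61.5, purchases of foreign government bonds by domestic residents 60.4, increase in resident deposits held at foreign banks 13.0.)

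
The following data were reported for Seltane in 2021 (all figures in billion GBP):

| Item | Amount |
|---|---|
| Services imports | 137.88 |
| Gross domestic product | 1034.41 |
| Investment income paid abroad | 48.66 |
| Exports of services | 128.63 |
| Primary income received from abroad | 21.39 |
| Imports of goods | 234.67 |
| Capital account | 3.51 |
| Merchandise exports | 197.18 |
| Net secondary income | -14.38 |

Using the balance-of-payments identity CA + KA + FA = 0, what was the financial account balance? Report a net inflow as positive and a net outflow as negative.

84.88

Goods balance = 197.18 - 234.67 = -37.49
Services balance = 128.63 - 137.88 = -9.25
Trade balance (goods + services) = -37.49 + (-9.25) = -46.74
Net primary income = 21.39 - 48.66 = -27.27
Net secondary income = -14.38
Current account = -46.74 + (-27.27) + (-14.38) = -88.39
Financial account = -(-88.39 + 3.51) = 84.88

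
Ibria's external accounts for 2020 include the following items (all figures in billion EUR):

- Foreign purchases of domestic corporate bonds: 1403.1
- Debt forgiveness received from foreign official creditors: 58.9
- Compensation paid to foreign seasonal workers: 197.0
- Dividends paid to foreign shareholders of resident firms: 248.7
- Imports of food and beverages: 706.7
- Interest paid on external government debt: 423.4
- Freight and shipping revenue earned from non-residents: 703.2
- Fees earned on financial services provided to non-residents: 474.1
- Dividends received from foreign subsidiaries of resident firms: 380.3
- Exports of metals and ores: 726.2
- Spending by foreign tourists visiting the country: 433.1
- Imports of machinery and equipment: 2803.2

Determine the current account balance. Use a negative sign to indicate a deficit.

Goods: -706.7 + 726.2 - 2803.2 = -2783.7
Services: 433.1 + 703.2 + 474.1 = 1610.4
Primary income: -248.7 + 380.3 - 423.4 - 197.0 = -488.8
Current account = (-2783.7) + 1610.4 + (-488.8) = -1662.1
(Excluded from the current account — financial account: foreign purchases of domestic corporate bonds 1403.1; capital account: debt forgiveness received from foreign official creditors 58.9.)

-1662.1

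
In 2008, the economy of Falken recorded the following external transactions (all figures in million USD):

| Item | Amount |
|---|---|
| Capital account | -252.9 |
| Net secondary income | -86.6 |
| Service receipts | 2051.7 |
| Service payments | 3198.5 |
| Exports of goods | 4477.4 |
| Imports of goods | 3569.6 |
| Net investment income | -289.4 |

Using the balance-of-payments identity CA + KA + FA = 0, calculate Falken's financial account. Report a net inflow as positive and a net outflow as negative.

Goods balance = 4477.4 - 3569.6 = 907.8
Services balance = 2051.7 - 3198.5 = -1146.8
Trade balance (goods + services) = 907.8 + (-1146.8) = -239.0
Net primary income = -289.4
Net secondary income = -86.6
Current account = -239.0 + (-289.4) + (-86.6) = -615.0
Financial account = -(-615.0 + (-252.9)) = 867.9

867.9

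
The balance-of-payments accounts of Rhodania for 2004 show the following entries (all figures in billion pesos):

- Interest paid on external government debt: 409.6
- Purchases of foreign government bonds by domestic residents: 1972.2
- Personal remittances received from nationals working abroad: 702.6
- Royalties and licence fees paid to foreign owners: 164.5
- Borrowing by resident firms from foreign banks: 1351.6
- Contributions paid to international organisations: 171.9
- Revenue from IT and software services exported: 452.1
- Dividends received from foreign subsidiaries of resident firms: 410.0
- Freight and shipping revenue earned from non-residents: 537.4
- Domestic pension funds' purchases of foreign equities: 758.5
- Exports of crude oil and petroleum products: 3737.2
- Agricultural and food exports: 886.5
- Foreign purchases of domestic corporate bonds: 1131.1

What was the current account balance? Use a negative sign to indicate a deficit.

Goods: 886.5 + 3737.2 = 4623.7
Services: -164.5 + 452.1 + 537.4 = 825.0
Primary income: -409.6 + 410.0 = 0.4
Secondary income: 702.6 - 171.9 = 530.7
Current account = 4623.7 + 825.0 + 0.4 + 530.7 = 5979.8
(Excluded from the current account — financial account: purchases of foreign government bonds by domestic residents 1972.2, borrowing by resident firms from foreign banks 1351.6, domestic pension funds' purchases of foreign equities 758.5, foreign purchases of domestic corporate bonds 1131.1.)

5979.8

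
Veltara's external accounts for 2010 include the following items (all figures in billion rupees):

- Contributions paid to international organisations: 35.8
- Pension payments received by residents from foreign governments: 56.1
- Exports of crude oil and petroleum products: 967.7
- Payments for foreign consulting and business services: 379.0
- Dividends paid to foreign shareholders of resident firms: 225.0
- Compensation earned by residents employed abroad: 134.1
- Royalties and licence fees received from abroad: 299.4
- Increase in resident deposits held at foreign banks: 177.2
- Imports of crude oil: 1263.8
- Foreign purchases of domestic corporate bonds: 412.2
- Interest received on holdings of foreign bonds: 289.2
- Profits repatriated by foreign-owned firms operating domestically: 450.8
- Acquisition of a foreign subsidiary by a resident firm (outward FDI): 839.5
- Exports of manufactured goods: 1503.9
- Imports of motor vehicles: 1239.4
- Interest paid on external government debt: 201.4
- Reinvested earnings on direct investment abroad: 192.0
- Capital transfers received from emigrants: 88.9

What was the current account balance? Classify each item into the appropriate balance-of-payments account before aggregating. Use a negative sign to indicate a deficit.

Goods: -1239.4 - 1263.8 + 1503.9 + 967.7 = -31.6
Services: 299.4 - 379.0 = -79.6
Primary income: -225.0 + 192.0 + 134.1 + 289.2 - 201.4 - 450.8 = -261.9
Secondary income: -35.8 + 56.1 = 20.3
Current account = (-31.6) + (-79.6) + (-261.9) + 20.3 = -352.8
(Excluded from the current account — financial account: increase in resident deposits held at foreign banks 177.2, foreign purchases of domestic corporate bonds 412.2, acquisition of a foreign subsidiary by a resident firm (outward FDI) 839.5; capital account: capital transfers received from emigrants 88.9.)

-352.8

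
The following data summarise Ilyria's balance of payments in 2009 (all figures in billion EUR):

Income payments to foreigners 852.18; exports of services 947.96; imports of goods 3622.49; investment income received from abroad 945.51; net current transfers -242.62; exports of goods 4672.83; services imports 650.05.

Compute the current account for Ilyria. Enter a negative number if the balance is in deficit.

1198.96

Goods balance = 4672.83 - 3622.49 = 1050.34
Services balance = 947.96 - 650.05 = 297.91
Trade balance (goods + services) = 1050.34 + 297.91 = 1348.25
Net primary income = 945.51 - 852.18 = 93.33
Net secondary income = -242.62
Current account = 1348.25 + 93.33 + (-242.62) = 1198.96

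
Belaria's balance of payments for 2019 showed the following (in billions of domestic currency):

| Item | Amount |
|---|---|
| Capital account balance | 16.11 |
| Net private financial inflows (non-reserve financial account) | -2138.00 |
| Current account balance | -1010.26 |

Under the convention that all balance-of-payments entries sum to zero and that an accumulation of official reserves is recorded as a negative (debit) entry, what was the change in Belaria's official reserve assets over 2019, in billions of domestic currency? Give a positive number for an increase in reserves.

-3132.15

Official reserve transactions balance = -((-1010.26) + 16.11 + (-2138.00)) = 3132.15
An accumulation of reserves is recorded as a debit (negative entry), so the change in the stock of reserves is the negative of that balance.
Change in official reserves = -(3132.15) = -3132.15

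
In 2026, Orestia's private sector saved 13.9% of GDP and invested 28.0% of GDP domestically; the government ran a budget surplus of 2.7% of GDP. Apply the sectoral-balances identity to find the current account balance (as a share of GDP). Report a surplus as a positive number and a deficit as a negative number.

By the sectoral-balances identity, CA = (S_private - I) + (T - G).
Private balance = 13.9 - 28.0 = -14.1
Government balance (T - G) = 2.7
CA = -14.1 + 2.7 = -11.4

-11.4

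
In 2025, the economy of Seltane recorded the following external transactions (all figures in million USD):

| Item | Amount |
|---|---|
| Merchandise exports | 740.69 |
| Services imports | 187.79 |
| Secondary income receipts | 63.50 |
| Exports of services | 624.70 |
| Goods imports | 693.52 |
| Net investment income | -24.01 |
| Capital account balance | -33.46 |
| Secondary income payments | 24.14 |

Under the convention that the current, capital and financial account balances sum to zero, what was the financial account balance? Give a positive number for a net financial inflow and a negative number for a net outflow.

Goods balance = 740.69 - 693.52 = 47.17
Services balance = 624.70 - 187.79 = 436.91
Trade balance (goods + services) = 47.17 + 436.91 = 484.08
Net primary income = -24.01
Net secondary income = 63.50 - 24.14 = 39.36
Current account = 484.08 + (-24.01) + 39.36 = 499.43
Financial account = -(499.43 + (-33.46)) = -465.97

-465.97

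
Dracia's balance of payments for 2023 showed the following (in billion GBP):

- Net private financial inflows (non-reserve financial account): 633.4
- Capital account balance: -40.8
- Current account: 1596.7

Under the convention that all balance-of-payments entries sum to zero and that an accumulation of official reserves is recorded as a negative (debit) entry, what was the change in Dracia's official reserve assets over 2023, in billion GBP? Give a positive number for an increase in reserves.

2189.3

Official reserve transactions balance = -(1596.7 + (-40.8) + 633.4) = -2189.3
An accumulation of reserves is recorded as a debit (negative entry), so the change in the stock of reserves is the negative of that balance.
Change in official reserves = -(-2189.3) = 2189.3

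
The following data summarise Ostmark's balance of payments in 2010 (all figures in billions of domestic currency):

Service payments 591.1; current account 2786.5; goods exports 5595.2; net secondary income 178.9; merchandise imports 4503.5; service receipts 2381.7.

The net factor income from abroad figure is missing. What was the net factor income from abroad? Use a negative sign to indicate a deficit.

-274.7

Current account = goods balance + services balance + net primary income + net secondary income
Sum of the known components = 3061.2
Net factor income from abroad = CA - (known components) = 2786.5 - 3061.2 = -274.7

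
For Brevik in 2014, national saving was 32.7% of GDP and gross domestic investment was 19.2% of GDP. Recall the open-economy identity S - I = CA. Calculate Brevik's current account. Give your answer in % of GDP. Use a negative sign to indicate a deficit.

13.5

CA = S - I = 32.7 - 19.2 = 13.5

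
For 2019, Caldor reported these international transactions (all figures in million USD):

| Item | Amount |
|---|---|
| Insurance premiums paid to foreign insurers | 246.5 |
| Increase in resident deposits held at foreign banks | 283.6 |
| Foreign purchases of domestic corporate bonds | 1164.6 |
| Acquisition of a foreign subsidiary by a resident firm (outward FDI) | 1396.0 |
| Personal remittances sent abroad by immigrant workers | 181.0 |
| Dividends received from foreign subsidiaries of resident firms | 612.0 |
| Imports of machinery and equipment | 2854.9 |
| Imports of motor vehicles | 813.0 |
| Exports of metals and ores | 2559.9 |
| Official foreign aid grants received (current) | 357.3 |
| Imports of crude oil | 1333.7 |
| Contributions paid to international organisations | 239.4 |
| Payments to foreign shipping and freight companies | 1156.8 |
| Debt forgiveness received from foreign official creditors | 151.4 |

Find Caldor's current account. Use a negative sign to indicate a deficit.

Goods: -2854.9 + 2559.9 - 813.0 - 1333.7 = -2441.7
Services: -246.5 - 1156.8 = -1403.3
Primary income: 612.0
Secondary income: 357.3 - 181.0 - 239.4 = -63.1
Current account = (-2441.7) + (-1403.3) + 612.0 + (-63.1) = -3296.1
(Excluded from the current account — financial account: increase in resident deposits held at foreign banks 283.6, foreign purchases of domestic corporate bonds 1164.6, acquisition of a foreign subsidiary by a resident firm (outward FDI) 1396.0; capital account: debt forgiveness received from foreign official creditors 151.4.)

-3296.1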